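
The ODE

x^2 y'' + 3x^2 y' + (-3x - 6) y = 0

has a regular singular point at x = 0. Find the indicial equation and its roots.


Divide by x^2 to reach normal form y'' + P_1(x) y' + P_2(x) y = 0 with P_1(x) = 3 and P_2(x) = -3/x - 6/x^2.
x = 0 is a singular point because the y-coefficient -3/x - 6/x^2 has a pole at x = 0.
It is a regular singular point because x P_1(x) = p(x) = 3x and x^2 P_2(x) = q(x) = -3x - 6 are polynomials, hence analytic at x = 0.
p(0) = 0,  q(0) = -6.
Indicial equation: r(r-1) + p(0) r + q(0) = 0, i.e. r^2 + (p(0) - 1) r + q(0) = 0, i.e. r^2 - 1 r - 6 = 0.
Discriminant: (-1)^2 - 4(-6) = 25, so r = (1 ± 5)/2.
Solving: r_1 = 3, r_2 = -2.

indicial: r^2 - 1 r - 6 = 0; roots r_1 = 3, r_2 = -2


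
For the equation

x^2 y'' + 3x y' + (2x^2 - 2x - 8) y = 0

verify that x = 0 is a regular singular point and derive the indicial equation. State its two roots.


Divide by x^2 to reach normal form y'' + P_1(x) y' + P_2(x) y = 0 with P_1(x) = 3/x and P_2(x) = 2 - 2/x - 8/x^2.
x = 0 is a singular point because the y'-coefficient 3/x has a pole at x = 0 and the y-coefficient 2 - 2/x - 8/x^2 has a pole at x = 0.
It is a regular singular point because x P_1(x) = p(x) = 3 and x^2 P_2(x) = q(x) = 2x^2 - 2x - 8 are polynomials, hence analytic at x = 0.
p(0) = 3,  q(0) = -8.
Indicial equation: r(r-1) + p(0) r + q(0) = 0, i.e. r^2 + (p(0) - 1) r + q(0) = 0, i.e. r^2 + 2 r - 8 = 0.
Discriminant: (2)^2 - 4(-8) = 36, so r = (-2 ± 6)/2.
Solving: r_1 = 2, r_2 = -4.

indicial: r^2 + 2 r - 8 = 0; roots r_1 = 2, r_2 = -4


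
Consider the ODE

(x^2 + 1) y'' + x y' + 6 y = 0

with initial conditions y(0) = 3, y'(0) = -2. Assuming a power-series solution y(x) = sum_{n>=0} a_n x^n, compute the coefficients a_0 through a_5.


Ansatz: y(x) = sum_{n>=0} a_n x^n, so y'(x) = sum_{n>=1} n a_n x^(n-1) and y''(x) = sum_{n>=2} n(n-1) a_n x^(n-2).
Substitute into P(x) y'' + Q(x) y' + R(x) y = 0 with P(x) = x^2 + 1, Q(x) = x, R(x) = 6, and match powers of x.
Initial conditions: a_0 = 3, a_1 = -2.
Setting the coefficient of each power of x to zero and solving order by order (substituting the coefficients already found):
  x^0: 2 a_2 + 6 a_0 = 0  ->  2 a_2 = -6 a_0 = -18  ->  a_2 = -9
  x^1: 6 a_3 + 7 a_1 = 0  ->  6 a_3 = -7 a_1 = 14  ->  a_3 = 7/3
  x^2: 12 a_4 + 10 a_2 = 0  ->  12 a_4 = -10 a_2 = 90  ->  a_4 = 15/2
  x^3: 20 a_5 + 15 a_3 = 0  ->  20 a_5 = -15 a_3 = -35  ->  a_5 = -7/4
Truncated series: y(x) = 3 - 2 x - 9 x^2 + (7/3) x^3 + (15/2) x^4 - (7/4) x^5 + O(x^6).

a_0 = 3; a_1 = -2; a_2 = -9; a_3 = 7/3; a_4 = 15/2; a_5 = -7/4


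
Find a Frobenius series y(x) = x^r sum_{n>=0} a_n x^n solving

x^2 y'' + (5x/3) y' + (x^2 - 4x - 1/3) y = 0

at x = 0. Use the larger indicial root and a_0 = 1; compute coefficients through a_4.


Write in Frobenius form y'' + (p(x)/x) y' + (q(x)/x^2) y = 0:
  p(x) = 5/3,  q(x) = x^2 - 4x - 1/3.
Indicial equation: r(r-1) + (5/3) r + (-1/3) = 0 -> roots r_1 = 1/3, r_2 = -1.
Take r = r_1 = 1/3. Let y(x) = x^r sum_{n>=0} a_n x^n with a_0 = 1.
Substitute y = x^r sum a_n x^n and match x^{r+n}. The recurrence is
  D(n) a_n - 4 a_{n-1} + 1 a_{n-2} = 0,  where D(n) = (r+n)(r+n-1) + (5/3)(r+n) + (-1/3).
  a_n = [4 a_{n-1} - 1 a_{n-2}] / D(n).
Since the indicial polynomial factors as (r - r_1)(r - r_2), D(n) = (r_1 + n - r_1)(r_1 + n - r_2) = n(n + 4/3).
Evaluating step by step (a_0 = 1):
  n = 1: D(1) = 1(1 + 4/3) = 7/3; numerator = 4(1) = 4; a_1 = (4)/(7/3) = 12/7
  n = 2: D(2) = 2(2 + 4/3) = 20/3; numerator = 4(12/7) - 1(1) = 41/7; a_2 = (41/7)/(20/3) = 123/140
  n = 3: D(3) = 3(3 + 4/3) = 13; numerator = 4(123/140) - 1(12/7) = 9/5; a_3 = (9/5)/(13) = 9/65
  n = 4: D(4) = 4(4 + 4/3) = 64/3; numerator = 4(9/65) - 1(123/140) = -591/1820; a_4 = (-591/1820)/(64/3) = -1773/116480

r = 1/3; a_0 = 1; a_1 = 12/7; a_2 = 123/140; a_3 = 9/65; a_4 = -1773/116480


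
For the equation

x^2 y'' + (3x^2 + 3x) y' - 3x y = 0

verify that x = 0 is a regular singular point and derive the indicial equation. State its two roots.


Divide by x^2 to reach normal form y'' + P_1(x) y' + P_2(x) y = 0 with P_1(x) = 3 + 3/x and P_2(x) = -3/x.
x = 0 is a singular point because the y'-coefficient 3 + 3/x has a pole at x = 0 and the y-coefficient -3/x has a pole at x = 0.
It is a regular singular point because x P_1(x) = p(x) = 3x + 3 and x^2 P_2(x) = q(x) = -3x are polynomials, hence analytic at x = 0.
p(0) = 3,  q(0) = 0.
Indicial equation: r(r-1) + p(0) r + q(0) = 0, i.e. r^2 + (p(0) - 1) r + q(0) = 0, i.e. r^2 + 2 r = 0.
Discriminant: (2)^2 - 4(0) = 4, so r = (-2 ± 2)/2.
Solving: r_1 = 0, r_2 = -2.

indicial: r^2 + 2 r = 0; roots r_1 = 0, r_2 = -2


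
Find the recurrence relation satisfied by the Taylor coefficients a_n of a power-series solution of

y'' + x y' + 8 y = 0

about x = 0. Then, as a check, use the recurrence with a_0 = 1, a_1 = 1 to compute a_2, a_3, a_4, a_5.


Substitute y = sum_n a_n x^n.
y''(x) has coefficient (n+2)(n+1) a_{n+2} at x^n;
x y'(x) has coefficient n a_n at x^n (shift);
8 y(x) has coefficient 8 a_n at x^n.
Matching x^n: (n+2)(n+1) a_{n+2} + (n + 8) a_n = 0.
Thus a_{n+2} = (-n - 8) / ((n+1)(n+2)) * a_n.

Check with a_0 = 1, a_1 = 1 (apply the recurrence for n = 0, 1, 2, 3): a_0 = 1, a_1 = 1, a_2 = -4, a_3 = -3/2, a_4 = 10/3, a_5 = 33/40.

a_(n+2) = (-n - 8) / ((n+1)(n+2)) * a_n; check: a_0 = 1, a_1 = 1, a_2 = -4, a_3 = -3/2, a_4 = 10/3, a_5 = 33/40


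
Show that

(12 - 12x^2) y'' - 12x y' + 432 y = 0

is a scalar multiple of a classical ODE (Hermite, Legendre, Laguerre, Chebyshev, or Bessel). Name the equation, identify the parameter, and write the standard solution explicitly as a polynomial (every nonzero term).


All three coefficients share the factor 12; dividing through by 12 gives  (1 - x^2) y'' - x y' + 36 y = 0.
This matches the Chebyshev equation (1 - x^2) y'' - x y' + n^2 y = 0 (note the -x y' term, not -2x y') with n^2 = 36, so n = 6; the polynomial solution is T_6(x).
With y = sum_k a_k x^k, matching x^k gives (k+2)(k+1) a_{k+2} = (k^2 - n^2) a_k = (k - 6)(k + 6) a_k. The right side vanishes at k = 6, so the series with the parity of 6 terminates at degree 6.
Standard normalization: leading coefficient of T_n is 2^(n-1), so a_6 = 2^5 = 32. Work downward with a_k = (k+1)(k+2) a_{k+2} / ((k - 6)(k + 6)):
  a_4 = (5)(6)(32) / ((4 - 6)(4 + 6)) = 960/(-20) = -48
  a_2 = (3)(4)(-48) / ((2 - 6)(2 + 6)) = -576/(-32) = 18
  a_0 = (1)(2)(18) / ((0 - 6)(0 + 6)) = 36/(-36) = -1
Hence T_6(x) = 32 x^6 - 48 x^4 + 18 x^2 - 1.

T_6(x); series = 32 x^6 - 48 x^4 + 18 x^2 - 1


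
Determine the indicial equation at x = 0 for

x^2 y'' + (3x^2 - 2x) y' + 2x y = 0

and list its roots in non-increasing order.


Divide by x^2 to reach normal form y'' + P_1(x) y' + P_2(x) y = 0 with P_1(x) = 3 - 2/x and P_2(x) = 2/x.
x = 0 is a singular point because the y'-coefficient 3 - 2/x has a pole at x = 0 and the y-coefficient 2/x has a pole at x = 0.
It is a regular singular point because x P_1(x) = p(x) = 3x - 2 and x^2 P_2(x) = q(x) = 2x are polynomials, hence analytic at x = 0.
p(0) = -2,  q(0) = 0.
Indicial equation: r(r-1) + p(0) r + q(0) = 0, i.e. r^2 + (p(0) - 1) r + q(0) = 0, i.e. r^2 - 3 r = 0.
Discriminant: (-3)^2 - 4(0) = 9, so r = (3 ± 3)/2.
Solving: r_1 = 3, r_2 = 0.

indicial: r^2 - 3 r = 0; roots r_1 = 3, r_2 = 0


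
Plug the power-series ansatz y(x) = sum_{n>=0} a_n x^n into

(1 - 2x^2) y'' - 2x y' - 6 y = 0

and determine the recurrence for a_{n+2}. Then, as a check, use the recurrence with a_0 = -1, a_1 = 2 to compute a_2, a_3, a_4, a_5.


Substitute y = sum_n a_n x^n.
(1 - 2 x^2) y'' contributes (n+2)(n+1) a_{n+2} - 2 n(n-1) a_n at x^n.
-2 x y'(x) contributes -2 n a_n at x^n.
-6 y(x) contributes -6 a_n at x^n.
Matching x^n: (n+2)(n+1) a_{n+2} + (-2 n(n-1) - 2 n - 6) a_n = 0.
Thus a_{n+2} = (2 n(n-1) + 2 n + 6) / ((n+1)(n+2)) * a_n.

Check with a_0 = -1, a_1 = 2 (apply the recurrence for n = 0, 1, 2, 3): a_0 = -1, a_1 = 2, a_2 = -3, a_3 = 8/3, a_4 = -7/2, a_5 = 16/5.

a_(n+2) = (2 n(n-1) + 2 n + 6) / ((n+1)(n+2)) * a_n; check: a_0 = -1, a_1 = 2, a_2 = -3, a_3 = 8/3, a_4 = -7/2, a_5 = 16/5


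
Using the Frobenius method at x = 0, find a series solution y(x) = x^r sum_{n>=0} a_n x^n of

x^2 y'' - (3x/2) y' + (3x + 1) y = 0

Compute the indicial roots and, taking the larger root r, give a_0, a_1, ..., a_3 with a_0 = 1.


Write in Frobenius form y'' + (p(x)/x) y' + (q(x)/x^2) y = 0:
  p(x) = -3/2,  q(x) = 3x + 1.
Indicial equation: r(r-1) + (-3/2) r + (1) = 0 -> roots r_1 = 2, r_2 = 1/2.
Take r = r_1 = 2. Let y(x) = x^r sum_{n>=0} a_n x^n with a_0 = 1.
Substitute y = x^r sum a_n x^n and match x^{r+n}. The recurrence is
  D(n) a_n + 3 a_{n-1} = 0,  where D(n) = (r+n)(r+n-1) + (-3/2)(r+n) + (1).
  a_n = -3 / D(n) * a_{n-1}.
Since the indicial polynomial factors as (r - r_1)(r - r_2), D(n) = (r_1 + n - r_1)(r_1 + n - r_2) = n(n + 3/2).
Evaluating step by step (a_0 = 1):
  n = 1: D(1) = 1(1 + 3/2) = 5/2; numerator = -3(1) = -3; a_1 = (-3)/(5/2) = -6/5
  n = 2: D(2) = 2(2 + 3/2) = 7; numerator = -3(-6/5) = 18/5; a_2 = (18/5)/(7) = 18/35
  n = 3: D(3) = 3(3 + 3/2) = 27/2; numerator = -3(18/35) = -54/35; a_3 = (-54/35)/(27/2) = -4/35

r = 2; a_0 = 1; a_1 = -6/5; a_2 = 18/35; a_3 = -4/35


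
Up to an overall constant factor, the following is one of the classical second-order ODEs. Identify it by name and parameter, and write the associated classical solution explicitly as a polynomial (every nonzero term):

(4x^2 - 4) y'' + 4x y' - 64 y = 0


All three coefficients share the factor -4; dividing through by -4 gives  (1 - x^2) y'' - x y' + 16 y = 0.
This matches the Chebyshev equation (1 - x^2) y'' - x y' + n^2 y = 0 (note the -x y' term, not -2x y') with n^2 = 16, so n = 4; the polynomial solution is T_4(x).
With y = sum_k a_k x^k, matching x^k gives (k+2)(k+1) a_{k+2} = (k^2 - n^2) a_k = (k - 4)(k + 4) a_k. The right side vanishes at k = 4, so the series with the parity of 4 terminates at degree 4.
Standard normalization: leading coefficient of T_n is 2^(n-1), so a_4 = 2^3 = 8. Work downward with a_k = (k+1)(k+2) a_{k+2} / ((k - 4)(k + 4)):
  a_2 = (3)(4)(8) / ((2 - 4)(2 + 4)) = 96/(-12) = -8
  a_0 = (1)(2)(-8) / ((0 - 4)(0 + 4)) = -16/(-16) = 1
Hence T_4(x) = 8 x^4 - 8 x^2 + 1.

T_4(x); series = 8 x^4 - 8 x^2 + 1


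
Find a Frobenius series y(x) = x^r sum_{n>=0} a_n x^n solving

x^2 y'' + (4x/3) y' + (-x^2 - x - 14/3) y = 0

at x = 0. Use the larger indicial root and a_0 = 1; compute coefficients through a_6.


Write in Frobenius form y'' + (p(x)/x) y' + (q(x)/x^2) y = 0:
  p(x) = 4/3,  q(x) = -x^2 - x - 14/3.
Indicial equation: r(r-1) + (4/3) r + (-14/3) = 0 -> roots r_1 = 2, r_2 = -7/3.
Take r = r_1 = 2. Let y(x) = x^r sum_{n>=0} a_n x^n with a_0 = 1.
Substitute y = x^r sum a_n x^n and match x^{r+n}. The recurrence is
  D(n) a_n - 1 a_{n-1} - 1 a_{n-2} = 0,  where D(n) = (r+n)(r+n-1) + (4/3)(r+n) + (-14/3).
  a_n = [1 a_{n-1} + 1 a_{n-2}] / D(n).
Since the indicial polynomial factors as (r - r_1)(r - r_2), D(n) = (r_1 + n - r_1)(r_1 + n - r_2) = n(n + 13/3).
Evaluating step by step (a_0 = 1):
  n = 1: D(1) = 1(1 + 13/3) = 16/3; numerator = 1(1) = 1; a_1 = (1)/(16/3) = 3/16
  n = 2: D(2) = 2(2 + 13/3) = 38/3; numerator = 1(3/16) + 1(1) = 19/16; a_2 = (19/16)/(38/3) = 3/32
  n = 3: D(3) = 3(3 + 13/3) = 22; numerator = 1(3/32) + 1(3/16) = 9/32; a_3 = (9/32)/(22) = 9/704
  n = 4: D(4) = 4(4 + 13/3) = 100/3; numerator = 1(9/704) + 1(3/32) = 75/704; a_4 = (75/704)/(100/3) = 9/2816
  n = 5: D(5) = 5(5 + 13/3) = 140/3; numerator = 1(9/2816) + 1(9/704) = 45/2816; a_5 = (45/2816)/(140/3) = 27/78848
  n = 6: D(6) = 6(6 + 13/3) = 62; numerator = 1(27/78848) + 1(9/2816) = 279/78848; a_6 = (279/78848)/(62) = 9/157696

r = 2; a_0 = 1; a_1 = 3/16; a_2 = 3/32; a_3 = 9/704; a_4 = 9/2816; a_5 = 27/78848; a_6 = 9/157696


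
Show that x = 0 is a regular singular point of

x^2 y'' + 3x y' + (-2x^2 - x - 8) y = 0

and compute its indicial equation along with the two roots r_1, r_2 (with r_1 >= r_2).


Divide by x^2 to reach normal form y'' + P_1(x) y' + P_2(x) y = 0 with P_1(x) = 3/x and P_2(x) = -2 - 1/x - 8/x^2.
x = 0 is a singular point because the y'-coefficient 3/x has a pole at x = 0 and the y-coefficient -2 - 1/x - 8/x^2 has a pole at x = 0.
It is a regular singular point because x P_1(x) = p(x) = 3 and x^2 P_2(x) = q(x) = -2x^2 - x - 8 are polynomials, hence analytic at x = 0.
p(0) = 3,  q(0) = -8.
Indicial equation: r(r-1) + p(0) r + q(0) = 0, i.e. r^2 + (p(0) - 1) r + q(0) = 0, i.e. r^2 + 2 r - 8 = 0.
Discriminant: (2)^2 - 4(-8) = 36, so r = (-2 ± 6)/2.
Solving: r_1 = 2, r_2 = -4.

indicial: r^2 + 2 r - 8 = 0; roots r_1 = 2, r_2 = -4


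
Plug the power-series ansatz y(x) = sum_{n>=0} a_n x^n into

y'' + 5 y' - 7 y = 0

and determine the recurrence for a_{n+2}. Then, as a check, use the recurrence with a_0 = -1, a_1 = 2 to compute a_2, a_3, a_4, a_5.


Substitute y = sum_n a_n x^n.
y''(x) has coefficient (n+2)(n+1) a_{n+2} at x^n;
5 y'(x) has coefficient 5 (n+1) a_{n+1} at x^n;
-7 y(x) has coefficient -7 a_n at x^n.
Matching x^n: (n+2)(n+1) a_{n+2} + 5 (n+1) a_{n+1} - 7 a_n = 0.
Thus a_{n+2} = [-5 (n+1) a_{n+1} + 7 a_n] / ((n+1)(n+2)).

Check with a_0 = -1, a_1 = 2 (apply the recurrence for n = 0, 1, 2, 3): a_0 = -1, a_1 = 2, a_2 = -17/2, a_3 = 33/2, a_4 = -307/12, a_5 = 3763/120.

a_(n+2) = [-5 (n+1) a_(n+1) + 7 a_n] / ((n+1)(n+2)); check: a_0 = -1, a_1 = 2, a_2 = -17/2, a_3 = 33/2, a_4 = -307/12, a_5 = 3763/120


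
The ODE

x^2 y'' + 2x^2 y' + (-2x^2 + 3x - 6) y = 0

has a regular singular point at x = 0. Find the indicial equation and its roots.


Divide by x^2 to reach normal form y'' + P_1(x) y' + P_2(x) y = 0 with P_1(x) = 2 and P_2(x) = -2 + 3/x - 6/x^2.
x = 0 is a singular point because the y-coefficient -2 + 3/x - 6/x^2 has a pole at x = 0.
It is a regular singular point because x P_1(x) = p(x) = 2x and x^2 P_2(x) = q(x) = -2x^2 + 3x - 6 are polynomials, hence analytic at x = 0.
p(0) = 0,  q(0) = -6.
Indicial equation: r(r-1) + p(0) r + q(0) = 0, i.e. r^2 + (p(0) - 1) r + q(0) = 0, i.e. r^2 - 1 r - 6 = 0.
Discriminant: (-1)^2 - 4(-6) = 25, so r = (1 ± 5)/2.
Solving: r_1 = 3, r_2 = -2.

indicial: r^2 - 1 r - 6 = 0; roots r_1 = 3, r_2 = -2


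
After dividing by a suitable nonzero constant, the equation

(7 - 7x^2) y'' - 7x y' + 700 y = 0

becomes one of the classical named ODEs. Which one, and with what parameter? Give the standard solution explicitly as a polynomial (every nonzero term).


All three coefficients share the factor 7; dividing through by 7 gives  (1 - x^2) y'' - x y' + 100 y = 0.
This matches the Chebyshev equation (1 - x^2) y'' - x y' + n^2 y = 0 (note the -x y' term, not -2x y') with n^2 = 100, so n = 10; the polynomial solution is T_10(x).
With y = sum_k a_k x^k, matching x^k gives (k+2)(k+1) a_{k+2} = (k^2 - n^2) a_k = (k - 10)(k + 10) a_k. The right side vanishes at k = 10, so the series with the parity of 10 terminates at degree 10.
Standard normalization: leading coefficient of T_n is 2^(n-1), so a_10 = 2^9 = 512. Work downward with a_k = (k+1)(k+2) a_{k+2} / ((k - 10)(k + 10)):
  a_8 = (9)(10)(512) / ((8 - 10)(8 + 10)) = 46080/(-36) = -1280
  a_6 = (7)(8)(-1280) / ((6 - 10)(6 + 10)) = -71680/(-64) = 1120
  a_4 = (5)(6)(1120) / ((4 - 10)(4 + 10)) = 33600/(-84) = -400
  a_2 = (3)(4)(-400) / ((2 - 10)(2 + 10)) = -4800/(-96) = 50
  a_0 = (1)(2)(50) / ((0 - 10)(0 + 10)) = 100/(-100) = -1
Hence T_10(x) = 512 x^10 - 1280 x^8 + 1120 x^6 - 400 x^4 + 50 x^2 - 1.

T_10(x); series = 512 x^10 - 1280 x^8 + 1120 x^6 - 400 x^4 + 50 x^2 - 1


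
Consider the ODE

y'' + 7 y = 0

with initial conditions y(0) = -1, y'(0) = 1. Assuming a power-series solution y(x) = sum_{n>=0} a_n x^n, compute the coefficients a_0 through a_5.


Ansatz: y(x) = sum_{n>=0} a_n x^n, so y'(x) = sum_{n>=1} n a_n x^(n-1) and y''(x) = sum_{n>=2} n(n-1) a_n x^(n-2).
Substitute into P(x) y'' + Q(x) y' + R(x) y = 0 with P(x) = 1, Q(x) = 0, R(x) = 7, and match powers of x.
Initial conditions: a_0 = -1, a_1 = 1.
Setting the coefficient of each power of x to zero and solving order by order (substituting the coefficients already found):
  x^0: 2 a_2 + 7 a_0 = 0  ->  2 a_2 = -7 a_0 = 7  ->  a_2 = 7/2
  x^1: 6 a_3 + 7 a_1 = 0  ->  6 a_3 = -7 a_1 = -7  ->  a_3 = -7/6
  x^2: 12 a_4 + 7 a_2 = 0  ->  12 a_4 = -7 a_2 = -49/2  ->  a_4 = -49/24
  x^3: 20 a_5 + 7 a_3 = 0  ->  20 a_5 = -7 a_3 = 49/6  ->  a_5 = 49/120
Truncated series: y(x) = -1 + x + (7/2) x^2 - (7/6) x^3 - (49/24) x^4 + (49/120) x^5 + O(x^6).

a_0 = -1; a_1 = 1; a_2 = 7/2; a_3 = -7/6; a_4 = -49/24; a_5 = 49/120


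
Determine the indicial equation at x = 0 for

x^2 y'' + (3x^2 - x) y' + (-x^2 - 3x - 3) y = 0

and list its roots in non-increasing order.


Divide by x^2 to reach normal form y'' + P_1(x) y' + P_2(x) y = 0 with P_1(x) = 3 - 1/x and P_2(x) = -1 - 3/x - 3/x^2.
x = 0 is a singular point because the y'-coefficient 3 - 1/x has a pole at x = 0 and the y-coefficient -1 - 3/x - 3/x^2 has a pole at x = 0.
It is a regular singular point because x P_1(x) = p(x) = 3x - 1 and x^2 P_2(x) = q(x) = -x^2 - 3x - 3 are polynomials, hence analytic at x = 0.
p(0) = -1,  q(0) = -3.
Indicial equation: r(r-1) + p(0) r + q(0) = 0, i.e. r^2 + (p(0) - 1) r + q(0) = 0, i.e. r^2 - 2 r - 3 = 0.
Discriminant: (-2)^2 - 4(-3) = 16, so r = (2 ± 4)/2.
Solving: r_1 = 3, r_2 = -1.

indicial: r^2 - 2 r - 3 = 0; roots r_1 = 3, r_2 = -1


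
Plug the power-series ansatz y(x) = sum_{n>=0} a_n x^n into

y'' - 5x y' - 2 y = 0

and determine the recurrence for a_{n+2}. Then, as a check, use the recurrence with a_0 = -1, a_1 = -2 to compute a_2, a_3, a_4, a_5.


Substitute y = sum_n a_n x^n.
y''(x) has coefficient (n+2)(n+1) a_{n+2} at x^n;
-5 x y'(x) has coefficient -5 n a_n at x^n (shift);
-2 y(x) has coefficient -2 a_n at x^n.
Matching x^n: (n+2)(n+1) a_{n+2} + (-5n - 2) a_n = 0.
Thus a_{n+2} = (5n + 2) / ((n+1)(n+2)) * a_n.

Check with a_0 = -1, a_1 = -2 (apply the recurrence for n = 0, 1, 2, 3): a_0 = -1, a_1 = -2, a_2 = -1, a_3 = -7/3, a_4 = -1, a_5 = -119/60.

a_(n+2) = (5n + 2) / ((n+1)(n+2)) * a_n; check: a_0 = -1, a_1 = -2, a_2 = -1, a_3 = -7/3, a_4 = -1, a_5 = -119/60


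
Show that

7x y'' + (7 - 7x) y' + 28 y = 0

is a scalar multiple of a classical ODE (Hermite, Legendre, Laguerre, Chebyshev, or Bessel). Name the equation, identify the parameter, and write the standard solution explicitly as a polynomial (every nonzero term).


All three coefficients share the factor 7; dividing through by 7 gives  x y'' + (1 - x) y' + 4 y = 0.
This matches the Laguerre equation x y'' + (1 - x) y' + n y = 0 with n = 4; the polynomial solution is L_4(x).
With y = sum_k a_k x^k, matching x^k gives (k+1)k a_{k+1} + (k+1) a_{k+1} - k a_k + n a_k = 0, i.e. (k+1)^2 a_{k+1} = (k - n) a_k = (k - 4) a_k. The right side vanishes at k = 4, so the series terminates at degree 4.
Standard normalization L_n(0) = 1 gives a_0 = 1. Work upward with a_{k+1} = (k - 4) a_k / (k+1)^2:
  a_1 = (0 - 4)(1) / 1^2 = -4/1 = -4
  a_2 = (1 - 4)(-4) / 2^2 = 12/4 = 3
  a_3 = (2 - 4)(3) / 3^2 = -6/9 = -2/3
  a_4 = (3 - 4)(-2/3) / 4^2 = (2/3)/16 = 1/24
Hence L_4(x) = x^4/24 - 2 x^3/3 + 3 x^2 - 4 x + 1.

L_4(x); series = x^4/24 - 2 x^3/3 + 3 x^2 - 4 x + 1


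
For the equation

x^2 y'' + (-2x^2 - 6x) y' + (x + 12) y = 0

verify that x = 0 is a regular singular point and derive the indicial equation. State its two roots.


Divide by x^2 to reach normal form y'' + P_1(x) y' + P_2(x) y = 0 with P_1(x) = -2 - 6/x and P_2(x) = 1/x + 12/x^2.
x = 0 is a singular point because the y'-coefficient -2 - 6/x has a pole at x = 0 and the y-coefficient 1/x + 12/x^2 has a pole at x = 0.
It is a regular singular point because x P_1(x) = p(x) = -2x - 6 and x^2 P_2(x) = q(x) = x + 12 are polynomials, hence analytic at x = 0.
p(0) = -6,  q(0) = 12.
Indicial equation: r(r-1) + p(0) r + q(0) = 0, i.e. r^2 + (p(0) - 1) r + q(0) = 0, i.e. r^2 - 7 r + 12 = 0.
Discriminant: (-7)^2 - 4(12) = 1, so r = (7 ± 1)/2.
Solving: r_1 = 4, r_2 = 3.

indicial: r^2 - 7 r + 12 = 0; roots r_1 = 4, r_2 = 3


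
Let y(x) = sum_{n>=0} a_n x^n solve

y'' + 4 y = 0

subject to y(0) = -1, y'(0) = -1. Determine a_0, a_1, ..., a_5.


Ansatz: y(x) = sum_{n>=0} a_n x^n, so y'(x) = sum_{n>=1} n a_n x^(n-1) and y''(x) = sum_{n>=2} n(n-1) a_n x^(n-2).
Substitute into P(x) y'' + Q(x) y' + R(x) y = 0 with P(x) = 1, Q(x) = 0, R(x) = 4, and match powers of x.
Initial conditions: a_0 = -1, a_1 = -1.
Setting the coefficient of each power of x to zero and solving order by order (substituting the coefficients already found):
  x^0: 2 a_2 + 4 a_0 = 0  ->  2 a_2 = -4 a_0 = 4  ->  a_2 = 2
  x^1: 6 a_3 + 4 a_1 = 0  ->  6 a_3 = -4 a_1 = 4  ->  a_3 = 2/3
  x^2: 12 a_4 + 4 a_2 = 0  ->  12 a_4 = -4 a_2 = -8  ->  a_4 = -2/3
  x^3: 20 a_5 + 4 a_3 = 0  ->  20 a_5 = -4 a_3 = -8/3  ->  a_5 = -2/15
Truncated series: y(x) = -1 - x + 2 x^2 + (2/3) x^3 - (2/3) x^4 - (2/15) x^5 + O(x^6).

a_0 = -1; a_1 = -1; a_2 = 2; a_3 = 2/3; a_4 = -2/3; a_5 = -2/15


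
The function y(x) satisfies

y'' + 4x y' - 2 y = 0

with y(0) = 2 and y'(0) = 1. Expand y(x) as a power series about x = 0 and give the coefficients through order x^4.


Ansatz: y(x) = sum_{n>=0} a_n x^n, so y'(x) = sum_{n>=1} n a_n x^(n-1) and y''(x) = sum_{n>=2} n(n-1) a_n x^(n-2).
Substitute into P(x) y'' + Q(x) y' + R(x) y = 0 with P(x) = 1, Q(x) = 4x, R(x) = -2, and match powers of x.
Initial conditions: a_0 = 2, a_1 = 1.
Setting the coefficient of each power of x to zero and solving order by order (substituting the coefficients already found):
  x^0: 2 a_2 - 2 a_0 = 0  ->  2 a_2 = 2 a_0 = 4  ->  a_2 = 2
  x^1: 6 a_3 + 2 a_1 = 0  ->  6 a_3 = -2 a_1 = -2  ->  a_3 = -1/3
  x^2: 12 a_4 + 6 a_2 = 0  ->  12 a_4 = -6 a_2 = -12  ->  a_4 = -1
Truncated series: y(x) = 2 + x + 2 x^2 - (1/3) x^3 - x^4 + O(x^5).

a_0 = 2; a_1 = 1; a_2 = 2; a_3 = -1/3; a_4 = -1


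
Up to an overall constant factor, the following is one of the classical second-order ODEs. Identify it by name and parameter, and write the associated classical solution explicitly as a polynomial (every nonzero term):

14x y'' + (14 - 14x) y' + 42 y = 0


All three coefficients share the factor 14; dividing through by 14 gives  x y'' + (1 - x) y' + 3 y = 0.
This matches the Laguerre equation x y'' + (1 - x) y' + n y = 0 with n = 3; the polynomial solution is L_3(x).
With y = sum_k a_k x^k, matching x^k gives (k+1)k a_{k+1} + (k+1) a_{k+1} - k a_k + n a_k = 0, i.e. (k+1)^2 a_{k+1} = (k - n) a_k = (k - 3) a_k. The right side vanishes at k = 3, so the series terminates at degree 3.
Standard normalization L_n(0) = 1 gives a_0 = 1. Work upward with a_{k+1} = (k - 3) a_k / (k+1)^2:
  a_1 = (0 - 3)(1) / 1^2 = -3/1 = -3
  a_2 = (1 - 3)(-3) / 2^2 = 6/4 = 3/2
  a_3 = (2 - 3)(3/2) / 3^2 = (-3/2)/9 = -1/6
Hence L_3(x) = -x^3/6 + 3 x^2/2 - 3 x + 1.

L_3(x); series = -x^3/6 + 3 x^2/2 - 3 x + 1


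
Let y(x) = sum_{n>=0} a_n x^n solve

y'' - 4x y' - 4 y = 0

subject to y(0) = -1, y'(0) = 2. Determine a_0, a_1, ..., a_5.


Ansatz: y(x) = sum_{n>=0} a_n x^n, so y'(x) = sum_{n>=1} n a_n x^(n-1) and y''(x) = sum_{n>=2} n(n-1) a_n x^(n-2).
Substitute into P(x) y'' + Q(x) y' + R(x) y = 0 with P(x) = 1, Q(x) = -4x, R(x) = -4, and match powers of x.
Initial conditions: a_0 = -1, a_1 = 2.
Setting the coefficient of each power of x to zero and solving order by order (substituting the coefficients already found):
  x^0: 2 a_2 - 4 a_0 = 0  ->  2 a_2 = 4 a_0 = -4  ->  a_2 = -2
  x^1: 6 a_3 - 8 a_1 = 0  ->  6 a_3 = 8 a_1 = 16  ->  a_3 = 8/3
  x^2: 12 a_4 - 12 a_2 = 0  ->  12 a_4 = 12 a_2 = -24  ->  a_4 = -2
  x^3: 20 a_5 - 16 a_3 = 0  ->  20 a_5 = 16 a_3 = 128/3  ->  a_5 = 32/15
Truncated series: y(x) = -1 + 2 x - 2 x^2 + (8/3) x^3 - 2 x^4 + (32/15) x^5 + O(x^6).

a_0 = -1; a_1 = 2; a_2 = -2; a_3 = 8/3; a_4 = -2; a_5 = 32/15


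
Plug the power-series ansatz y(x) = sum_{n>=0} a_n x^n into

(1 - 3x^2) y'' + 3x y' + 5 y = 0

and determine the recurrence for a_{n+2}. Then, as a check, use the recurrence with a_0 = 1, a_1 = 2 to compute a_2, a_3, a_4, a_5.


Substitute y = sum_n a_n x^n.
(1 - 3 x^2) y'' contributes (n+2)(n+1) a_{n+2} - 3 n(n-1) a_n at x^n.
3 x y'(x) contributes 3 n a_n at x^n.
5 y(x) contributes 5 a_n at x^n.
Matching x^n: (n+2)(n+1) a_{n+2} + (-3 n(n-1) + 3 n + 5) a_n = 0.
Thus a_{n+2} = (3 n(n-1) - 3 n - 5) / ((n+1)(n+2)) * a_n.

Check with a_0 = 1, a_1 = 2 (apply the recurrence for n = 0, 1, 2, 3): a_0 = 1, a_1 = 2, a_2 = -5/2, a_3 = -8/3, a_4 = 25/24, a_5 = -8/15.

a_(n+2) = (3 n(n-1) - 3 n - 5) / ((n+1)(n+2)) * a_n; check: a_0 = 1, a_1 = 2, a_2 = -5/2, a_3 = -8/3, a_4 = 25/24, a_5 = -8/15


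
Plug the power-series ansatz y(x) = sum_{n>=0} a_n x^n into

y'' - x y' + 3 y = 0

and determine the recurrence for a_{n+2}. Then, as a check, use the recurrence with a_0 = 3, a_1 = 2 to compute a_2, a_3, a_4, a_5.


Substitute y = sum_n a_n x^n.
y''(x) has coefficient (n+2)(n+1) a_{n+2} at x^n;
-x y'(x) has coefficient -n a_n at x^n (shift);
3 y(x) has coefficient 3 a_n at x^n.
Matching x^n: (n+2)(n+1) a_{n+2} + (-n + 3) a_n = 0.
Thus a_{n+2} = (n - 3) / ((n+1)(n+2)) * a_n.

Check with a_0 = 3, a_1 = 2 (apply the recurrence for n = 0, 1, 2, 3): a_0 = 3, a_1 = 2, a_2 = -9/2, a_3 = -2/3, a_4 = 3/8, a_5 = 0.

a_(n+2) = (n - 3) / ((n+1)(n+2)) * a_n; check: a_0 = 3, a_1 = 2, a_2 = -9/2, a_3 = -2/3, a_4 = 3/8, a_5 = 0


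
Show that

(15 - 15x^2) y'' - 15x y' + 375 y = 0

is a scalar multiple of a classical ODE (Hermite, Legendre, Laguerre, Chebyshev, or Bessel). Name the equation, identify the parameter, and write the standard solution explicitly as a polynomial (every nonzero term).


All three coefficients share the factor 15; dividing through by 15 gives  (1 - x^2) y'' - x y' + 25 y = 0.
This matches the Chebyshev equation (1 - x^2) y'' - x y' + n^2 y = 0 (note the -x y' term, not -2x y') with n^2 = 25, so n = 5; the polynomial solution is T_5(x).
With y = sum_k a_k x^k, matching x^k gives (k+2)(k+1) a_{k+2} = (k^2 - n^2) a_k = (k - 5)(k + 5) a_k. The right side vanishes at k = 5, so the series with the parity of 5 terminates at degree 5.
Standard normalization: leading coefficient of T_n is 2^(n-1), so a_5 = 2^4 = 16. Work downward with a_k = (k+1)(k+2) a_{k+2} / ((k - 5)(k + 5)):
  a_3 = (4)(5)(16) / ((3 - 5)(3 + 5)) = 320/(-16) = -20
  a_1 = (2)(3)(-20) / ((1 - 5)(1 + 5)) = -120/(-24) = 5
Hence T_5(x) = 16 x^5 - 20 x^3 + 5 x.

T_5(x); series = 16 x^5 - 20 x^3 + 5 x


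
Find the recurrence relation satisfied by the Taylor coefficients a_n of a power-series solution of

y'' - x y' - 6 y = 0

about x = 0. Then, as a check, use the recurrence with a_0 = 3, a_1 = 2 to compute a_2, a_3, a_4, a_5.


Substitute y = sum_n a_n x^n.
y''(x) has coefficient (n+2)(n+1) a_{n+2} at x^n;
-x y'(x) has coefficient -n a_n at x^n (shift);
-6 y(x) has coefficient -6 a_n at x^n.
Matching x^n: (n+2)(n+1) a_{n+2} + (-n - 6) a_n = 0.
Thus a_{n+2} = (n + 6) / ((n+1)(n+2)) * a_n.

Check with a_0 = 3, a_1 = 2 (apply the recurrence for n = 0, 1, 2, 3): a_0 = 3, a_1 = 2, a_2 = 9, a_3 = 7/3, a_4 = 6, a_5 = 21/20.

a_(n+2) = (n + 6) / ((n+1)(n+2)) * a_n; check: a_0 = 3, a_1 = 2, a_2 = 9, a_3 = 7/3, a_4 = 6, a_5 = 21/20


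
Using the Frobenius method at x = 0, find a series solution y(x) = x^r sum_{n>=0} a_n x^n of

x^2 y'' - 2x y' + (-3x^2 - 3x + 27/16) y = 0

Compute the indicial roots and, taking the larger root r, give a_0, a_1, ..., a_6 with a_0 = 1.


Write in Frobenius form y'' + (p(x)/x) y' + (q(x)/x^2) y = 0:
  p(x) = -2,  q(x) = -3x^2 - 3x + 27/16.
Indicial equation: r(r-1) + (-2) r + (27/16) = 0 -> roots r_1 = 9/4, r_2 = 3/4.
Take r = r_1 = 9/4. Let y(x) = x^r sum_{n>=0} a_n x^n with a_0 = 1.
Substitute y = x^r sum a_n x^n and match x^{r+n}. The recurrence is
  D(n) a_n - 3 a_{n-1} - 3 a_{n-2} = 0,  where D(n) = (r+n)(r+n-1) + (-2)(r+n) + (27/16).
  a_n = [3 a_{n-1} + 3 a_{n-2}] / D(n).
Since the indicial polynomial factors as (r - r_1)(r - r_2), D(n) = (r_1 + n - r_1)(r_1 + n - r_2) = n(n + 3/2).
Evaluating step by step (a_0 = 1):
  n = 1: D(1) = 1(1 + 3/2) = 5/2; numerator = 3(1) = 3; a_1 = (3)/(5/2) = 6/5
  n = 2: D(2) = 2(2 + 3/2) = 7; numerator = 3(6/5) + 3(1) = 33/5; a_2 = (33/5)/(7) = 33/35
  n = 3: D(3) = 3(3 + 3/2) = 27/2; numerator = 3(33/35) + 3(6/5) = 45/7; a_3 = (45/7)/(27/2) = 10/21
  n = 4: D(4) = 4(4 + 3/2) = 22; numerator = 3(10/21) + 3(33/35) = 149/35; a_4 = (149/35)/(22) = 149/770
  n = 5: D(5) = 5(5 + 3/2) = 65/2; numerator = 3(149/770) + 3(10/21) = 221/110; a_5 = (221/110)/(65/2) = 17/275
  n = 6: D(6) = 6(6 + 3/2) = 45; numerator = 3(17/275) + 3(149/770) = 2949/3850; a_6 = (2949/3850)/(45) = 983/57750

r = 9/4; a_0 = 1; a_1 = 6/5; a_2 = 33/35; a_3 = 10/21; a_4 = 149/770; a_5 = 17/275; a_6 = 983/57750


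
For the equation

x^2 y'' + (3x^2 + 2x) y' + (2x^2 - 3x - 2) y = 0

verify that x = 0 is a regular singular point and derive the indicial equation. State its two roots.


Divide by x^2 to reach normal form y'' + P_1(x) y' + P_2(x) y = 0 with P_1(x) = 3 + 2/x and P_2(x) = 2 - 3/x - 2/x^2.
x = 0 is a singular point because the y'-coefficient 3 + 2/x has a pole at x = 0 and the y-coefficient 2 - 3/x - 2/x^2 has a pole at x = 0.
It is a regular singular point because x P_1(x) = p(x) = 3x + 2 and x^2 P_2(x) = q(x) = 2x^2 - 3x - 2 are polynomials, hence analytic at x = 0.
p(0) = 2,  q(0) = -2.
Indicial equation: r(r-1) + p(0) r + q(0) = 0, i.e. r^2 + (p(0) - 1) r + q(0) = 0, i.e. r^2 + 1 r - 2 = 0.
Discriminant: (1)^2 - 4(-2) = 9, so r = (-1 ± 3)/2.
Solving: r_1 = 1, r_2 = -2.

indicial: r^2 + 1 r - 2 = 0; roots r_1 = 1, r_2 = -2


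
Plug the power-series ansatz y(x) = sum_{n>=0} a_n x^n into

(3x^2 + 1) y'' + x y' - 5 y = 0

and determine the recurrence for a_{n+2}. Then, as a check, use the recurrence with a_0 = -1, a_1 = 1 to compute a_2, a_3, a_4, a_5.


Substitute y = sum_n a_n x^n.
(1 + 3 x^2) y'' contributes (n+2)(n+1) a_{n+2} + 3 n(n-1) a_n at x^n.
x y'(x) contributes n a_n at x^n.
-5 y(x) contributes -5 a_n at x^n.
Matching x^n: (n+2)(n+1) a_{n+2} + (3 n(n-1) + n - 5) a_n = 0.
Thus a_{n+2} = (-3 n(n-1) - n + 5) / ((n+1)(n+2)) * a_n.

Check with a_0 = -1, a_1 = 1 (apply the recurrence for n = 0, 1, 2, 3): a_0 = -1, a_1 = 1, a_2 = -5/2, a_3 = 2/3, a_4 = 5/8, a_5 = -8/15.

a_(n+2) = (-3 n(n-1) - n + 5) / ((n+1)(n+2)) * a_n; check: a_0 = -1, a_1 = 1, a_2 = -5/2, a_3 = 2/3, a_4 = 5/8, a_5 = -8/15


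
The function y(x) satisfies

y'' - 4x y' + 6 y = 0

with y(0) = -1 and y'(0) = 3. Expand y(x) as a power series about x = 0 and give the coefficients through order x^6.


Ansatz: y(x) = sum_{n>=0} a_n x^n, so y'(x) = sum_{n>=1} n a_n x^(n-1) and y''(x) = sum_{n>=2} n(n-1) a_n x^(n-2).
Substitute into P(x) y'' + Q(x) y' + R(x) y = 0 with P(x) = 1, Q(x) = -4x, R(x) = 6, and match powers of x.
Initial conditions: a_0 = -1, a_1 = 3.
Setting the coefficient of each power of x to zero and solving order by order (substituting the coefficients already found):
  x^0: 2 a_2 + 6 a_0 = 0  ->  2 a_2 = -6 a_0 = 6  ->  a_2 = 3
  x^1: 6 a_3 + 2 a_1 = 0  ->  6 a_3 = -2 a_1 = -6  ->  a_3 = -1
  x^2: 12 a_4 - 2 a_2 = 0  ->  12 a_4 = 2 a_2 = 6  ->  a_4 = 1/2
  x^3: 20 a_5 - 6 a_3 = 0  ->  20 a_5 = 6 a_3 = -6  ->  a_5 = -3/10
  x^4: 30 a_6 - 10 a_4 = 0  ->  30 a_6 = 10 a_4 = 5  ->  a_6 = 1/6
Truncated series: y(x) = -1 + 3 x + 3 x^2 - x^3 + (1/2) x^4 - (3/10) x^5 + (1/6) x^6 + O(x^7).

a_0 = -1; a_1 = 3; a_2 = 3; a_3 = -1; a_4 = 1/2; a_5 = -3/10; a_6 = 1/6


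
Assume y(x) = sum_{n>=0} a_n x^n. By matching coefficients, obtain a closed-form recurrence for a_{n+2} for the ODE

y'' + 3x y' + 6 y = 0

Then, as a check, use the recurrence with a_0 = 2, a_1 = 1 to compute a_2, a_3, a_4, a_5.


Substitute y = sum_n a_n x^n.
y''(x) has coefficient (n+2)(n+1) a_{n+2} at x^n;
3 x y'(x) has coefficient 3 n a_n at x^n (shift);
6 y(x) has coefficient 6 a_n at x^n.
Matching x^n: (n+2)(n+1) a_{n+2} + (3n + 6) a_n = 0.
Thus a_{n+2} = (-3n - 6) / ((n+1)(n+2)) * a_n.

Check with a_0 = 2, a_1 = 1 (apply the recurrence for n = 0, 1, 2, 3): a_0 = 2, a_1 = 1, a_2 = -6, a_3 = -3/2, a_4 = 6, a_5 = 9/8.

a_(n+2) = (-3n - 6) / ((n+1)(n+2)) * a_n; check: a_0 = 2, a_1 = 1, a_2 = -6, a_3 = -3/2, a_4 = 6, a_5 = 9/8


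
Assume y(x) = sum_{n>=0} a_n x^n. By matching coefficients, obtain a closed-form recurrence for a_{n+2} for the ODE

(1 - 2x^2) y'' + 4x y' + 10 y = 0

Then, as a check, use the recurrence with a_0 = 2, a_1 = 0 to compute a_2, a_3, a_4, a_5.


Substitute y = sum_n a_n x^n.
(1 - 2 x^2) y'' contributes (n+2)(n+1) a_{n+2} - 2 n(n-1) a_n at x^n.
4 x y'(x) contributes 4 n a_n at x^n.
10 y(x) contributes 10 a_n at x^n.
Matching x^n: (n+2)(n+1) a_{n+2} + (-2 n(n-1) + 4 n + 10) a_n = 0.
Thus a_{n+2} = (2 n(n-1) - 4 n - 10) / ((n+1)(n+2)) * a_n.

Check with a_0 = 2, a_1 = 0 (apply the recurrence for n = 0, 1, 2, 3): a_0 = 2, a_1 = 0, a_2 = -10, a_3 = 0, a_4 = 35/3, a_5 = 0.

a_(n+2) = (2 n(n-1) - 4 n - 10) / ((n+1)(n+2)) * a_n; check: a_0 = 2, a_1 = 0, a_2 = -10, a_3 = 0, a_4 = 35/3, a_5 = 0


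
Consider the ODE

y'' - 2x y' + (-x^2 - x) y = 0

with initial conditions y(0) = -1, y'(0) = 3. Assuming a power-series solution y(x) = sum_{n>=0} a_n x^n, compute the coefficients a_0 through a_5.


Ansatz: y(x) = sum_{n>=0} a_n x^n, so y'(x) = sum_{n>=1} n a_n x^(n-1) and y''(x) = sum_{n>=2} n(n-1) a_n x^(n-2).
Substitute into P(x) y'' + Q(x) y' + R(x) y = 0 with P(x) = 1, Q(x) = -2x, R(x) = -x^2 - x, and match powers of x.
Initial conditions: a_0 = -1, a_1 = 3.
Setting the coefficient of each power of x to zero and solving order by order (substituting the coefficients already found):
  x^0: 2 a_2 = 0  ->  a_2 = 0
  x^1: 6 a_3 - 2 a_1 - a_0 = 0  ->  6 a_3 = 2 a_1 + a_0 = 5  ->  a_3 = 5/6
  x^2: 12 a_4 - 4 a_2 - a_1 - a_0 = 0  ->  12 a_4 = 4 a_2 + a_1 + a_0 = 2  ->  a_4 = 1/6
  x^3: 20 a_5 - 6 a_3 - a_2 - a_1 = 0  ->  20 a_5 = 6 a_3 + a_2 + a_1 = 8  ->  a_5 = 2/5
Truncated series: y(x) = -1 + 3 x + (5/6) x^3 + (1/6) x^4 + (2/5) x^5 + O(x^6).

a_0 = -1; a_1 = 3; a_2 = 0; a_3 = 5/6; a_4 = 1/6; a_5 = 2/5


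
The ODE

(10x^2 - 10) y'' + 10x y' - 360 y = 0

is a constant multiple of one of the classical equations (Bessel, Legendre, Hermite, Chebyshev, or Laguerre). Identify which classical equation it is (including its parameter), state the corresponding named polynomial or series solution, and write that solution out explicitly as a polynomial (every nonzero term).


All three coefficients share the factor -10; dividing through by -10 gives  (1 - x^2) y'' - x y' + 36 y = 0.
This matches the Chebyshev equation (1 - x^2) y'' - x y' + n^2 y = 0 (note the -x y' term, not -2x y') with n^2 = 36, so n = 6; the polynomial solution is T_6(x).
With y = sum_k a_k x^k, matching x^k gives (k+2)(k+1) a_{k+2} = (k^2 - n^2) a_k = (k - 6)(k + 6) a_k. The right side vanishes at k = 6, so the series with the parity of 6 terminates at degree 6.
Standard normalization: leading coefficient of T_n is 2^(n-1), so a_6 = 2^5 = 32. Work downward with a_k = (k+1)(k+2) a_{k+2} / ((k - 6)(k + 6)):
  a_4 = (5)(6)(32) / ((4 - 6)(4 + 6)) = 960/(-20) = -48
  a_2 = (3)(4)(-48) / ((2 - 6)(2 + 6)) = -576/(-32) = 18
  a_0 = (1)(2)(18) / ((0 - 6)(0 + 6)) = 36/(-36) = -1
Hence T_6(x) = 32 x^6 - 48 x^4 + 18 x^2 - 1.

T_6(x); series = 32 x^6 - 48 x^4 + 18 x^2 - 1


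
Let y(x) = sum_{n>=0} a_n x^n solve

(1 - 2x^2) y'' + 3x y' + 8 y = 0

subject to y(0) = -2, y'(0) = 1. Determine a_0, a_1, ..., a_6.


Ansatz: y(x) = sum_{n>=0} a_n x^n, so y'(x) = sum_{n>=1} n a_n x^(n-1) and y''(x) = sum_{n>=2} n(n-1) a_n x^(n-2).
Substitute into P(x) y'' + Q(x) y' + R(x) y = 0 with P(x) = 1 - 2x^2, Q(x) = 3x, R(x) = 8, and match powers of x.
Initial conditions: a_0 = -2, a_1 = 1.
Setting the coefficient of each power of x to zero and solving order by order (substituting the coefficients already found):
  x^0: 2 a_2 + 8 a_0 = 0  ->  2 a_2 = -8 a_0 = 16  ->  a_2 = 8
  x^1: 6 a_3 + 11 a_1 = 0  ->  6 a_3 = -11 a_1 = -11  ->  a_3 = -11/6
  x^2: 12 a_4 + 10 a_2 = 0  ->  12 a_4 = -10 a_2 = -80  ->  a_4 = -20/3
  x^3: 20 a_5 + 5 a_3 = 0  ->  20 a_5 = -5 a_3 = 55/6  ->  a_5 = 11/24
  x^4: 30 a_6 - 4 a_4 = 0  ->  30 a_6 = 4 a_4 = -80/3  ->  a_6 = -8/9
Truncated series: y(x) = -2 + x + 8 x^2 - (11/6) x^3 - (20/3) x^4 + (11/24) x^5 - (8/9) x^6 + O(x^7).

a_0 = -2; a_1 = 1; a_2 = 8; a_3 = -11/6; a_4 = -20/3; a_5 = 11/24; a_6 = -8/9


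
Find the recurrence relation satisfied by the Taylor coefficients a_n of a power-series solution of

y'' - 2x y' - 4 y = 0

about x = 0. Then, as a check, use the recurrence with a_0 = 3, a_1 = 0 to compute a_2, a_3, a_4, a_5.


Substitute y = sum_n a_n x^n.
y''(x) has coefficient (n+2)(n+1) a_{n+2} at x^n;
-2 x y'(x) has coefficient -2 n a_n at x^n (shift);
-4 y(x) has coefficient -4 a_n at x^n.
Matching x^n: (n+2)(n+1) a_{n+2} + (-2n - 4) a_n = 0.
Thus a_{n+2} = (2n + 4) / ((n+1)(n+2)) * a_n.

Check with a_0 = 3, a_1 = 0 (apply the recurrence for n = 0, 1, 2, 3): a_0 = 3, a_1 = 0, a_2 = 6, a_3 = 0, a_4 = 4, a_5 = 0.

a_(n+2) = (2n + 4) / ((n+1)(n+2)) * a_n; check: a_0 = 3, a_1 = 0, a_2 = 6, a_3 = 0, a_4 = 4, a_5 = 0


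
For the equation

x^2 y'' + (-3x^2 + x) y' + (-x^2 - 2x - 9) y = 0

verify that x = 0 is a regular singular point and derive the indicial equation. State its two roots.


Divide by x^2 to reach normal form y'' + P_1(x) y' + P_2(x) y = 0 with P_1(x) = -3 + 1/x and P_2(x) = -1 - 2/x - 9/x^2.
x = 0 is a singular point because the y'-coefficient -3 + 1/x has a pole at x = 0 and the y-coefficient -1 - 2/x - 9/x^2 has a pole at x = 0.
It is a regular singular point because x P_1(x) = p(x) = 1 - 3x and x^2 P_2(x) = q(x) = -x^2 - 2x - 9 are polynomials, hence analytic at x = 0.
p(0) = 1,  q(0) = -9.
Indicial equation: r(r-1) + p(0) r + q(0) = 0, i.e. r^2 + (p(0) - 1) r + q(0) = 0, i.e. r^2 - 9 = 0.
Discriminant: (0)^2 - 4(-9) = 36, so r = (0 ± 6)/2.
Solving: r_1 = 3, r_2 = -3.

indicial: r^2 - 9 = 0; roots r_1 = 3, r_2 = -3


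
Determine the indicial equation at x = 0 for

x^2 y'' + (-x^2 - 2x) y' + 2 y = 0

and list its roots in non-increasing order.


Divide by x^2 to reach normal form y'' + P_1(x) y' + P_2(x) y = 0 with P_1(x) = -1 - 2/x and P_2(x) = 2/x^2.
x = 0 is a singular point because the y'-coefficient -1 - 2/x has a pole at x = 0 and the y-coefficient 2/x^2 has a pole at x = 0.
It is a regular singular point because x P_1(x) = p(x) = -x - 2 and x^2 P_2(x) = q(x) = 2 are polynomials, hence analytic at x = 0.
p(0) = -2,  q(0) = 2.
Indicial equation: r(r-1) + p(0) r + q(0) = 0, i.e. r^2 + (p(0) - 1) r + q(0) = 0, i.e. r^2 - 3 r + 2 = 0.
Discriminant: (-3)^2 - 4(2) = 1, so r = (3 ± 1)/2.
Solving: r_1 = 2, r_2 = 1.

indicial: r^2 - 3 r + 2 = 0; roots r_1 = 2, r_2 = 1


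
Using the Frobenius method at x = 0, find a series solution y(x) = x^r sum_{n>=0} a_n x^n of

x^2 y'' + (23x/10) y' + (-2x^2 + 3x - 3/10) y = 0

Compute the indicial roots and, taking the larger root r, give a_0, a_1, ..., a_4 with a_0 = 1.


Write in Frobenius form y'' + (p(x)/x) y' + (q(x)/x^2) y = 0:
  p(x) = 23/10,  q(x) = -2x^2 + 3x - 3/10.
Indicial equation: r(r-1) + (23/10) r + (-3/10) = 0 -> roots r_1 = 1/5, r_2 = -3/2.
Take r = r_1 = 1/5. Let y(x) = x^r sum_{n>=0} a_n x^n with a_0 = 1.
Substitute y = x^r sum a_n x^n and match x^{r+n}. The recurrence is
  D(n) a_n + 3 a_{n-1} - 2 a_{n-2} = 0,  where D(n) = (r+n)(r+n-1) + (23/10)(r+n) + (-3/10).
  a_n = [-3 a_{n-1} + 2 a_{n-2}] / D(n).
Since the indicial polynomial factors as (r - r_1)(r - r_2), D(n) = (r_1 + n - r_1)(r_1 + n - r_2) = n(n + 17/10).
Evaluating step by step (a_0 = 1):
  n = 1: D(1) = 1(1 + 17/10) = 27/10; numerator = -3(1) = -3; a_1 = (-3)/(27/10) = -10/9
  n = 2: D(2) = 2(2 + 17/10) = 37/5; numerator = -3(-10/9) + 2(1) = 16/3; a_2 = (16/3)/(37/5) = 80/111
  n = 3: D(3) = 3(3 + 17/10) = 141/10; numerator = -3(80/111) + 2(-10/9) = -1460/333; a_3 = (-1460/333)/(141/10) = -14600/46953
  n = 4: D(4) = 4(4 + 17/10) = 114/5; numerator = -3(-14600/46953) + 2(80/111) = 37160/15651; a_4 = (37160/15651)/(114/5) = 92900/892107

r = 1/5; a_0 = 1; a_1 = -10/9; a_2 = 80/111; a_3 = -14600/46953; a_4 = 92900/892107


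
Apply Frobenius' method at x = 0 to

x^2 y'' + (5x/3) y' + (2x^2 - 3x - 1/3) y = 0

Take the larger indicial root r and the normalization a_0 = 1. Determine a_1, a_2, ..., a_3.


Write in Frobenius form y'' + (p(x)/x) y' + (q(x)/x^2) y = 0:
  p(x) = 5/3,  q(x) = 2x^2 - 3x - 1/3.
Indicial equation: r(r-1) + (5/3) r + (-1/3) = 0 -> roots r_1 = 1/3, r_2 = -1.
Take r = r_1 = 1/3. Let y(x) = x^r sum_{n>=0} a_n x^n with a_0 = 1.
Substitute y = x^r sum a_n x^n and match x^{r+n}. The recurrence is
  D(n) a_n - 3 a_{n-1} + 2 a_{n-2} = 0,  where D(n) = (r+n)(r+n-1) + (5/3)(r+n) + (-1/3).
  a_n = [3 a_{n-1} - 2 a_{n-2}] / D(n).
Since the indicial polynomial factors as (r - r_1)(r - r_2), D(n) = (r_1 + n - r_1)(r_1 + n - r_2) = n(n + 4/3).
Evaluating step by step (a_0 = 1):
  n = 1: D(1) = 1(1 + 4/3) = 7/3; numerator = 3(1) = 3; a_1 = (3)/(7/3) = 9/7
  n = 2: D(2) = 2(2 + 4/3) = 20/3; numerator = 3(9/7) - 2(1) = 13/7; a_2 = (13/7)/(20/3) = 39/140
  n = 3: D(3) = 3(3 + 4/3) = 13; numerator = 3(39/140) - 2(9/7) = -243/140; a_3 = (-243/140)/(13) = -243/1820

r = 1/3; a_0 = 1; a_1 = 9/7; a_2 = 39/140; a_3 = -243/1820
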